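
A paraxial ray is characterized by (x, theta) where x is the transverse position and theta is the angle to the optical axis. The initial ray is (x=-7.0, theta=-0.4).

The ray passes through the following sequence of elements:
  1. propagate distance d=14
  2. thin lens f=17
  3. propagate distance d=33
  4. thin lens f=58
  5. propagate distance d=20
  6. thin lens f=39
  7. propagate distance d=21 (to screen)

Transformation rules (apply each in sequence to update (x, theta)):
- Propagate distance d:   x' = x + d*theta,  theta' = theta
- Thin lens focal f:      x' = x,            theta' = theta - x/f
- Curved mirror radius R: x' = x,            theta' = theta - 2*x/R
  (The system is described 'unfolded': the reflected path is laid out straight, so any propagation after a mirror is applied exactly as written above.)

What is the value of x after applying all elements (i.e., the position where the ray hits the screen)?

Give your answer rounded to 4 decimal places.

Answer: 10.3941

Derivation:
Initial: x=-7.0000 theta=-0.4000
After 1 (propagate distance d=14): x=-12.6000 theta=-0.4000
After 2 (thin lens f=17): x=-12.6000 theta=29/85 (≈0.3412)
After 3 (propagate distance d=33): x=-114/85 (≈-1.3412) theta=29/85 (≈0.3412)
After 4 (thin lens f=58): x=-114/85 (≈-1.3412) theta=898/2465 (≈0.3643)
After 5 (propagate distance d=20): x=862/145 (≈5.9448) theta=898/2465 (≈0.3643)
After 6 (thin lens f=39): x=862/145 (≈5.9448) theta=20368/96135 (≈0.2119)
After 7 (propagate distance d=21 (to screen)): x=333078/32045 (≈10.3941) theta=20368/96135 (≈0.2119)
Rounded to 4 decimal places: x = 10.3941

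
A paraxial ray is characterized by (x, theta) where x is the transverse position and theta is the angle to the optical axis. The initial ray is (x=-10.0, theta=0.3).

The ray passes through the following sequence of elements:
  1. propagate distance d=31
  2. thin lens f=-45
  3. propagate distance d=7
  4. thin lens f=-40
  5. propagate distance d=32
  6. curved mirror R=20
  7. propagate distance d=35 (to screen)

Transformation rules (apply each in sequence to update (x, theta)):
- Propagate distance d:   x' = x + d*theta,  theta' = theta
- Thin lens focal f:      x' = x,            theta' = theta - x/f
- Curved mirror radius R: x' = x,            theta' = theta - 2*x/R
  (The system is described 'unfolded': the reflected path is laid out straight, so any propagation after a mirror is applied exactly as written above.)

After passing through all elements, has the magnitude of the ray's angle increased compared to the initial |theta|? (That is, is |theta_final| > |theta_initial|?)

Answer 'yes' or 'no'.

Initial: x=-10.0000 theta=0.3000
After 1 (propagate distance d=31): x=-0.7000 theta=0.3000
After 2 (thin lens f=-45): x=-0.7000 theta=64/225 (≈0.2844)
After 3 (propagate distance d=7): x=581/450 (≈1.2911) theta=64/225 (≈0.2844)
After 4 (thin lens f=-40): x=581/450 (≈1.2911) theta=5701/18000 (≈0.3167)
After 5 (propagate distance d=32): x=25709/2250 (≈11.4262) theta=5701/18000 (≈0.3167)
After 6 (curved mirror R=20): x=25709/2250 (≈11.4262) theta=-0.8259
After 7 (propagate distance d=35 (to screen)): x=-62929/3600 (≈-17.4803) theta=-0.8259
|theta_initial|=0.3000 |theta_final|=0.8259 -> increased

Answer: yes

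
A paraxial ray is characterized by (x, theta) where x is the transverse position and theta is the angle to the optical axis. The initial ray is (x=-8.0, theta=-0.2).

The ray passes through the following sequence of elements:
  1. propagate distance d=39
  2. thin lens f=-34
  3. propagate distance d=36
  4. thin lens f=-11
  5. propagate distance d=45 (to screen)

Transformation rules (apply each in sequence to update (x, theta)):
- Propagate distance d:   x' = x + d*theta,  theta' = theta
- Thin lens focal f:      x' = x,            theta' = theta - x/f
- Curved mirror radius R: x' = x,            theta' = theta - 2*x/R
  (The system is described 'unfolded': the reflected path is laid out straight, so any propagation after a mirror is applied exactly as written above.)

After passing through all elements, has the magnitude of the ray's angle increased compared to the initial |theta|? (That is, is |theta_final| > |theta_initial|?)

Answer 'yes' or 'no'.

Initial: x=-8.0000 theta=-0.2000
After 1 (propagate distance d=39): x=-15.8000 theta=-0.2000
After 2 (thin lens f=-34): x=-15.8000 theta=-113/170 (≈-0.6647)
After 3 (propagate distance d=36): x=-3377/85 (≈-39.7294) theta=-113/170 (≈-0.6647)
After 4 (thin lens f=-11): x=-3377/85 (≈-39.7294) theta=-727/170 (≈-4.2765)
After 5 (propagate distance d=45 (to screen)): x=-39469/170 (≈-232.1706) theta=-727/170 (≈-4.2765)
|theta_initial|=0.2000 |theta_final|=727/170 (≈4.2765) -> increased

Answer: yes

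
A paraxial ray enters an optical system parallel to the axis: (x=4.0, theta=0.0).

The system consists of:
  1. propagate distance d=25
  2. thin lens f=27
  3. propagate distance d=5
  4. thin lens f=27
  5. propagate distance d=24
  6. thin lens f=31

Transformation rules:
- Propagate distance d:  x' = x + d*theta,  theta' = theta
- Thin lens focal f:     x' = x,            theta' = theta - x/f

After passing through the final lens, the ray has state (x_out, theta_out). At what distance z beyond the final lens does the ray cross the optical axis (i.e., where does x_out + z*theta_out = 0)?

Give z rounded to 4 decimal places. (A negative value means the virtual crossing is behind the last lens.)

Initial: x=4.0000 theta=0.0000
After 1 (propagate distance d=25): x=4.0000 theta=0.0000
After 2 (thin lens f=27): x=4.0000 theta=-4/27 (≈-0.1481)
After 3 (propagate distance d=5): x=88/27 (≈3.2593) theta=-4/27 (≈-0.1481)
After 4 (thin lens f=27): x=88/27 (≈3.2593) theta=-196/729 (≈-0.2689)
After 5 (propagate distance d=24): x=-776/243 (≈-3.1934) theta=-196/729 (≈-0.2689)
After 6 (thin lens f=31): x=-776/243 (≈-3.1934) theta=-3748/22599 (≈-0.1658)
z_focus = -x_out/theta_out = -(-776/243)/(-3748/22599) = -18042/937 ≈ -19.2551
Rounded to 4 decimal places: z = -19.2551

Answer: -19.2551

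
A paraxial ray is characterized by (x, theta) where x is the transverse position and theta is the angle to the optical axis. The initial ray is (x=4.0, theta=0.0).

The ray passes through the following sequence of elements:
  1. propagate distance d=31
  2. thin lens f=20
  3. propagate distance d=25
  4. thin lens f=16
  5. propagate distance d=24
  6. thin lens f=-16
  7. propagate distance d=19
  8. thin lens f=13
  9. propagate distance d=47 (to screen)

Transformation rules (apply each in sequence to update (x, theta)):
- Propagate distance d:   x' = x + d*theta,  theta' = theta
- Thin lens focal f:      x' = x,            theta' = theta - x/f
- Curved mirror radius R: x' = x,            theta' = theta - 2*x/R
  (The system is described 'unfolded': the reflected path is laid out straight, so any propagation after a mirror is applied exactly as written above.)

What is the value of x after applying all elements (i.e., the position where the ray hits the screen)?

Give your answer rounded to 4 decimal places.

Initial: x=4.0000 theta=0.0000
After 1 (propagate distance d=31): x=4.0000 theta=0.0000
After 2 (thin lens f=20): x=4.0000 theta=-0.2000
After 3 (propagate distance d=25): x=-1.0000 theta=-0.2000
After 4 (thin lens f=16): x=-1.0000 theta=-0.1375
After 5 (propagate distance d=24): x=-4.3000 theta=-0.1375
After 6 (thin lens f=-16): x=-4.3000 theta=-13/32 (≈-0.4063)
After 7 (propagate distance d=19): x=-1923/160 (≈-12.0188) theta=-13/32 (≈-0.4063)
After 8 (thin lens f=13): x=-1923/160 (≈-12.0188) theta=539/1040 (≈0.5183)
After 9 (propagate distance d=47 (to screen)): x=25667/2080 (≈12.3399) theta=539/1040 (≈0.5183)
Rounded to 4 decimal places: x = 12.3399

Answer: 12.3399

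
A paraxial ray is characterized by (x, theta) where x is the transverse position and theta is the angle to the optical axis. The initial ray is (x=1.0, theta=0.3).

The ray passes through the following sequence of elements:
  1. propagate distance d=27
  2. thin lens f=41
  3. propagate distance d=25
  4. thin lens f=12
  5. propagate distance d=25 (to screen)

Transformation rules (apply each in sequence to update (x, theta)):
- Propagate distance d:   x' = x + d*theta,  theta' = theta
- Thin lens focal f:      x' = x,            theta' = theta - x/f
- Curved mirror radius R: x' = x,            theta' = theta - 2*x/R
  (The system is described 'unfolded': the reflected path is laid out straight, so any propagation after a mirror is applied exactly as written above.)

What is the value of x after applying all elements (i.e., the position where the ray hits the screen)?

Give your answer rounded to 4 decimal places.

Answer: -10.0209

Derivation:
Initial: x=1.0000 theta=0.3000
After 1 (propagate distance d=27): x=9.1000 theta=0.3000
After 2 (thin lens f=41): x=9.1000 theta=16/205 (≈0.0780)
After 3 (propagate distance d=25): x=4531/410 (≈11.0512) theta=16/205 (≈0.0780)
After 4 (thin lens f=12): x=4531/410 (≈11.0512) theta=-4147/4920 (≈-0.8429)
After 5 (propagate distance d=25 (to screen)): x=-49303/4920 (≈-10.0209) theta=-4147/4920 (≈-0.8429)
Rounded to 4 decimal places: x = -10.0209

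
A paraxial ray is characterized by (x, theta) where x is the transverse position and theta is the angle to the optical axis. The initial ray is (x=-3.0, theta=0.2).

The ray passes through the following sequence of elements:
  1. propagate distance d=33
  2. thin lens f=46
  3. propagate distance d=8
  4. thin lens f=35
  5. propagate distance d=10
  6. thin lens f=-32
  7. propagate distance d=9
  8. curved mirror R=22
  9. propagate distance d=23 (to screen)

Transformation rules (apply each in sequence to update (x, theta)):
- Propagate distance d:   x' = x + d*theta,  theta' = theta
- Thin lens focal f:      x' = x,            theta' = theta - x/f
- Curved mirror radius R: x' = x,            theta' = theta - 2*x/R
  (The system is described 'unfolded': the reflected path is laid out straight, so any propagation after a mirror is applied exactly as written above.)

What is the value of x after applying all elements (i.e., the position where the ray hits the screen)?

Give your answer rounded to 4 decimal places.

Answer: -3.1628

Derivation:
Initial: x=-3.0000 theta=0.2000
After 1 (propagate distance d=33): x=3.6000 theta=0.2000
After 2 (thin lens f=46): x=3.6000 theta=14/115 (≈0.1217)
After 3 (propagate distance d=8): x=526/115 (≈4.5739) theta=14/115 (≈0.1217)
After 4 (thin lens f=35): x=526/115 (≈4.5739) theta=-36/4025 (≈-0.0089)
After 5 (propagate distance d=10): x=722/161 (≈4.4845) theta=-36/4025 (≈-0.0089)
After 6 (thin lens f=-32): x=722/161 (≈4.4845) theta=1207/9200 (≈0.1312)
After 7 (propagate distance d=9): x=364841/64400 (≈5.6652) theta=1207/9200 (≈0.1312)
After 8 (curved mirror R=22): x=364841/64400 (≈5.6652) theta=-135951/354200 (≈-0.3838)
After 9 (propagate distance d=23 (to screen)): x=-448099/141680 (≈-3.1628) theta=-135951/354200 (≈-0.3838)
Rounded to 4 decimal places: x = -3.1628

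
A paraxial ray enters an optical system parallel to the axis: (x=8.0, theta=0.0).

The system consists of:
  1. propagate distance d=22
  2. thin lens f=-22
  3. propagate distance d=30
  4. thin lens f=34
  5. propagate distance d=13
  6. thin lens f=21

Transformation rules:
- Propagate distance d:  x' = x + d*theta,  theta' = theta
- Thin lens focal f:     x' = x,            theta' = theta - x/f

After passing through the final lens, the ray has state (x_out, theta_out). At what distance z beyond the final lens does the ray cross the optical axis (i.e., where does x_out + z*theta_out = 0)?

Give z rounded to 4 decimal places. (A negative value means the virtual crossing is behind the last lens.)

Initial: x=8.0000 theta=0.0000
After 1 (propagate distance d=22): x=8.0000 theta=0.0000
After 2 (thin lens f=-22): x=8.0000 theta=4/11 (≈0.3636)
After 3 (propagate distance d=30): x=208/11 (≈18.9091) theta=4/11 (≈0.3636)
After 4 (thin lens f=34): x=208/11 (≈18.9091) theta=-36/187 (≈-0.1925)
After 5 (propagate distance d=13): x=3068/187 (≈16.4064) theta=-36/187 (≈-0.1925)
After 6 (thin lens f=21): x=3068/187 (≈16.4064) theta=-3824/3927 (≈-0.9738)
z_focus = -x_out/theta_out = -(3068/187)/(-3824/3927) = 16107/956 ≈ 16.8483
Rounded to 4 decimal places: z = 16.8483

Answer: 16.8483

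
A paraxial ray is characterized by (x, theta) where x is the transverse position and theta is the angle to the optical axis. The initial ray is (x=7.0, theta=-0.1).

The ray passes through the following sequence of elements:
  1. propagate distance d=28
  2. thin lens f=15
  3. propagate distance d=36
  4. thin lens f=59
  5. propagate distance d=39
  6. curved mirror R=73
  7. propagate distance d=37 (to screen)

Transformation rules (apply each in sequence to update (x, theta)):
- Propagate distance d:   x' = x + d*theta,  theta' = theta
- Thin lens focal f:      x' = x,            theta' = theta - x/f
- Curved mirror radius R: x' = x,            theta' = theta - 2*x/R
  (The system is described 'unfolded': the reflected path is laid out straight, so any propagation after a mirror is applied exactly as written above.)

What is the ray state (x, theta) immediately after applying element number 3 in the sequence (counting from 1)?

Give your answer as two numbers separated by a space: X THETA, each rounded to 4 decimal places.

Initial: x=7.0000 theta=-0.1000
After 1 (propagate distance d=28): x=4.2000 theta=-0.1000
After 2 (thin lens f=15): x=4.2000 theta=-0.3800
After 3 (propagate distance d=36): x=-9.4800 theta=-0.3800
Rounded to 4 decimal places: x = -9.4800, theta = -0.3800

Answer: -9.4800 -0.3800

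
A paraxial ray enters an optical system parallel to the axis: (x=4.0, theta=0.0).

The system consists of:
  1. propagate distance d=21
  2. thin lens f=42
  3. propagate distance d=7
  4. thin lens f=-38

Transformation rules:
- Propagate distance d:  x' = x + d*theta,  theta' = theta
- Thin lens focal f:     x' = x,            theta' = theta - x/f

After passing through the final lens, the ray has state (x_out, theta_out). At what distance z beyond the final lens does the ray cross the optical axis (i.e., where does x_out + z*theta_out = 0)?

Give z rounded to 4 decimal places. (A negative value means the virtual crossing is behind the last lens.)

Answer: 443.3333

Derivation:
Initial: x=4.0000 theta=0.0000
After 1 (propagate distance d=21): x=4.0000 theta=0.0000
After 2 (thin lens f=42): x=4.0000 theta=-2/21 (≈-0.0952)
After 3 (propagate distance d=7): x=10/3 (≈3.3333) theta=-2/21 (≈-0.0952)
After 4 (thin lens f=-38): x=10/3 (≈3.3333) theta=-1/133 (≈-0.0075)
z_focus = -x_out/theta_out = -(10/3)/(-1/133) = 1330/3 ≈ 443.3333
Rounded to 4 decimal places: z = 443.3333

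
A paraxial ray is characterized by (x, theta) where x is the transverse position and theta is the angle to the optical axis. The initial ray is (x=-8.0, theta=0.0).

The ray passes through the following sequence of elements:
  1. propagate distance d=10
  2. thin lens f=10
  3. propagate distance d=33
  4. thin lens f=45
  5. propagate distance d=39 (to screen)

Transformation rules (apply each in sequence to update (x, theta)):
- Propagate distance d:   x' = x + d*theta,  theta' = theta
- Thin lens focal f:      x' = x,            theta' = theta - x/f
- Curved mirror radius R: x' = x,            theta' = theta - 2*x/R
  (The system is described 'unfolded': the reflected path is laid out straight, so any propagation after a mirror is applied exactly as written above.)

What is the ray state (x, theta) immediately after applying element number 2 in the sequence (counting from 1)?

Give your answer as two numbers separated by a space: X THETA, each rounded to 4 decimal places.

Answer: -8.0000 0.8000

Derivation:
Initial: x=-8.0000 theta=0.0000
After 1 (propagate distance d=10): x=-8.0000 theta=0.0000
After 2 (thin lens f=10): x=-8.0000 theta=0.8000
Rounded to 4 decimal places: x = -8.0000, theta = 0.8000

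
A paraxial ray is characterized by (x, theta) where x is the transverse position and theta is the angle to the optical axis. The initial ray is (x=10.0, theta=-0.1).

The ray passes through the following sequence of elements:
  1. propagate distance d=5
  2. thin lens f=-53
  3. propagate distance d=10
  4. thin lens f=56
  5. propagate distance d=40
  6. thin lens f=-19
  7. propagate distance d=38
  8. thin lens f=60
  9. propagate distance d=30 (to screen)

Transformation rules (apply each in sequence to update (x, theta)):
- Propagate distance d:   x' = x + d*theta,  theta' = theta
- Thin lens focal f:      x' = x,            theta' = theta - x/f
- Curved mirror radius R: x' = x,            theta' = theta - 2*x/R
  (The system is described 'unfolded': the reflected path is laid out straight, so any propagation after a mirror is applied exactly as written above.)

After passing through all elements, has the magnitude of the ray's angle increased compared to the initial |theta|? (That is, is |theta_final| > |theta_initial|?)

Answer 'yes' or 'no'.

Answer: no

Derivation:
Initial: x=10.0000 theta=-0.1000
After 1 (propagate distance d=5): x=9.5000 theta=-0.1000
After 2 (thin lens f=-53): x=9.5000 theta=21/265 (≈0.0792)
After 3 (propagate distance d=10): x=1091/106 (≈10.2925) theta=21/265 (≈0.0792)
After 4 (thin lens f=56): x=1091/106 (≈10.2925) theta=-3103/29680 (≈-0.1045)
After 5 (propagate distance d=40): x=2267/371 (≈6.1105) theta=-3103/29680 (≈-0.1045)
After 6 (thin lens f=-19): x=2267/371 (≈6.1105) theta=122403/563920 (≈0.2171)
After 7 (propagate distance d=38): x=213083/14840 (≈14.3587) theta=122403/563920 (≈0.2171)
After 8 (thin lens f=60): x=213083/14840 (≈14.3587) theta=-376487/16917600 (≈-0.0223)
After 9 (propagate distance d=30 (to screen)): x=7720667/563920 (≈13.6911) theta=-376487/16917600 (≈-0.0223)
|theta_initial|=0.1000 |theta_final|=376487/16917600 (≈0.0223) -> not increased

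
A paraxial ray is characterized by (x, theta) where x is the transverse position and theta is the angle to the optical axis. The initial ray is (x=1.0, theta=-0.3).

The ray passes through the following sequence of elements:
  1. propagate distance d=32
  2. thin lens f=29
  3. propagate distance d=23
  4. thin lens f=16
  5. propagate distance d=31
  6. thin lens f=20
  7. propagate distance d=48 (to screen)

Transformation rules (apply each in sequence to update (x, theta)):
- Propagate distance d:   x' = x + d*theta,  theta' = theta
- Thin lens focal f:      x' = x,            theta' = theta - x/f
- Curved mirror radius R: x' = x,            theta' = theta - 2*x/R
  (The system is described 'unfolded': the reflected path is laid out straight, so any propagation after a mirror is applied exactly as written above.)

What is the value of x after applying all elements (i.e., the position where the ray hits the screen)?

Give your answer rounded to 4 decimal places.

Answer: 14.6305

Derivation:
Initial: x=1.0000 theta=-0.3000
After 1 (propagate distance d=32): x=-8.6000 theta=-0.3000
After 2 (thin lens f=29): x=-8.6000 theta=-1/290 (≈-0.0034)
After 3 (propagate distance d=23): x=-2517/290 (≈-8.6793) theta=-1/290 (≈-0.0034)
After 4 (thin lens f=16): x=-2517/290 (≈-8.6793) theta=2501/4640 (≈0.5390)
After 5 (propagate distance d=31): x=37259/4640 (≈8.0300) theta=2501/4640 (≈0.5390)
After 6 (thin lens f=20): x=37259/4640 (≈8.0300) theta=12761/92800 (≈0.1375)
After 7 (propagate distance d=48 (to screen)): x=339427/23200 (≈14.6305) theta=12761/92800 (≈0.1375)
Rounded to 4 decimal places: x = 14.6305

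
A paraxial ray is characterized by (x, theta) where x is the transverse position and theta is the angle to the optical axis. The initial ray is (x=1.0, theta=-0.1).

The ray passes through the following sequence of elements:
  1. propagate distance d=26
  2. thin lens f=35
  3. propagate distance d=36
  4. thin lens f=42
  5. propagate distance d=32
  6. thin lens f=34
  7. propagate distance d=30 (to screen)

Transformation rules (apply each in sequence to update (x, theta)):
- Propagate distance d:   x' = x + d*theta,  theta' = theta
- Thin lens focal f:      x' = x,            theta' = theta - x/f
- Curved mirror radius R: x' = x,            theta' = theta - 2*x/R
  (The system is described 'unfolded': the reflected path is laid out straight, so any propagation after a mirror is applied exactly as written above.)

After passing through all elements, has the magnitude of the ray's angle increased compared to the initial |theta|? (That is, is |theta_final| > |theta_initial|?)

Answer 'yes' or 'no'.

Answer: yes

Derivation:
Initial: x=1.0000 theta=-0.1000
After 1 (propagate distance d=26): x=-1.6000 theta=-0.1000
After 2 (thin lens f=35): x=-1.6000 theta=-19/350 (≈-0.0543)
After 3 (propagate distance d=36): x=-622/175 (≈-3.5543) theta=-19/350 (≈-0.0543)
After 4 (thin lens f=42): x=-622/175 (≈-3.5543) theta=223/7350 (≈0.0303)
After 5 (propagate distance d=32): x=-9494/3675 (≈-2.5834) theta=223/7350 (≈0.0303)
After 6 (thin lens f=34): x=-9494/3675 (≈-2.5834) theta=2657/24990 (≈0.1063)
After 7 (propagate distance d=30 (to screen)): x=773/1275 (≈0.6063) theta=2657/24990 (≈0.1063)
|theta_initial|=0.1000 |theta_final|=2657/24990 (≈0.1063) -> increased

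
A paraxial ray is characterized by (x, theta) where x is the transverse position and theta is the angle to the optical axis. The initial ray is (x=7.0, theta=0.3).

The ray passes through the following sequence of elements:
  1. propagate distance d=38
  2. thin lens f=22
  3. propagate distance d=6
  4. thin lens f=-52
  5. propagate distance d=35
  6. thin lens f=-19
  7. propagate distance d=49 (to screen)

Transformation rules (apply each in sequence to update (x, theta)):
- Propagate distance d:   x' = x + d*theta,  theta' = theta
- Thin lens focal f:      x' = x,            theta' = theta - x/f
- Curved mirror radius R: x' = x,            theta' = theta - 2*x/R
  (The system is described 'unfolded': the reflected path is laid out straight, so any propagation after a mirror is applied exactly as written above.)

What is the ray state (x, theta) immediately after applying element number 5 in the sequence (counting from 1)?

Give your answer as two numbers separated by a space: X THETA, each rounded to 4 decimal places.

Initial: x=7.0000 theta=0.3000
After 1 (propagate distance d=38): x=18.4000 theta=0.3000
After 2 (thin lens f=22): x=18.4000 theta=-59/110 (≈-0.5364)
After 3 (propagate distance d=6): x=167/11 (≈15.1818) theta=-59/110 (≈-0.5364)
After 4 (thin lens f=-52): x=167/11 (≈15.1818) theta=-699/2860 (≈-0.2444)
After 5 (propagate distance d=35): x=3791/572 (≈6.6276) theta=-699/2860 (≈-0.2444)
Rounded to 4 decimal places: x = 6.6276, theta = -0.2444

Answer: 6.6276 -0.2444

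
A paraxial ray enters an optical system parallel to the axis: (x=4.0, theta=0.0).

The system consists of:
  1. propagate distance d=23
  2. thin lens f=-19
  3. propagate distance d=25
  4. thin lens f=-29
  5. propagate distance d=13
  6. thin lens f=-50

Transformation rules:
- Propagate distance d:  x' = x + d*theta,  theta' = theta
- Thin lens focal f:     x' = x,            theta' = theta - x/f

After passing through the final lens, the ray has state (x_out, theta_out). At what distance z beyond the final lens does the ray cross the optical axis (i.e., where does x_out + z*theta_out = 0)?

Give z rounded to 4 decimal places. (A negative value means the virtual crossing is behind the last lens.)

Initial: x=4.0000 theta=0.0000
After 1 (propagate distance d=23): x=4.0000 theta=0.0000
After 2 (thin lens f=-19): x=4.0000 theta=4/19 (≈0.2105)
After 3 (propagate distance d=25): x=176/19 (≈9.2632) theta=4/19 (≈0.2105)
After 4 (thin lens f=-29): x=176/19 (≈9.2632) theta=292/551 (≈0.5299)
After 5 (propagate distance d=13): x=8900/551 (≈16.1525) theta=292/551 (≈0.5299)
After 6 (thin lens f=-50): x=8900/551 (≈16.1525) theta=470/551 (≈0.8530)
z_focus = -x_out/theta_out = -(8900/551)/(470/551) = -890/47 ≈ -18.9362
Rounded to 4 decimal places: z = -18.9362

Answer: -18.9362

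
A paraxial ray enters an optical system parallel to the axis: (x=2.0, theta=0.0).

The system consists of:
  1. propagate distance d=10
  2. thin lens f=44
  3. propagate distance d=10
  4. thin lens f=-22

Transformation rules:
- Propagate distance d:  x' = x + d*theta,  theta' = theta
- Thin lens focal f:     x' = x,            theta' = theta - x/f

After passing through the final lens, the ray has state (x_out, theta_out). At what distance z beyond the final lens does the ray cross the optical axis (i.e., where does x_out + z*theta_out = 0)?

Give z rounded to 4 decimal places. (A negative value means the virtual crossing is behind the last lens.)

Initial: x=2.0000 theta=0.0000
After 1 (propagate distance d=10): x=2.0000 theta=0.0000
After 2 (thin lens f=44): x=2.0000 theta=-1/22 (≈-0.0455)
After 3 (propagate distance d=10): x=17/11 (≈1.5455) theta=-1/22 (≈-0.0455)
After 4 (thin lens f=-22): x=17/11 (≈1.5455) theta=3/121 (≈0.0248)
z_focus = -x_out/theta_out = -(17/11)/(3/121) = -187/3 ≈ -62.3333
Rounded to 4 decimal places: z = -62.3333

Answer: -62.3333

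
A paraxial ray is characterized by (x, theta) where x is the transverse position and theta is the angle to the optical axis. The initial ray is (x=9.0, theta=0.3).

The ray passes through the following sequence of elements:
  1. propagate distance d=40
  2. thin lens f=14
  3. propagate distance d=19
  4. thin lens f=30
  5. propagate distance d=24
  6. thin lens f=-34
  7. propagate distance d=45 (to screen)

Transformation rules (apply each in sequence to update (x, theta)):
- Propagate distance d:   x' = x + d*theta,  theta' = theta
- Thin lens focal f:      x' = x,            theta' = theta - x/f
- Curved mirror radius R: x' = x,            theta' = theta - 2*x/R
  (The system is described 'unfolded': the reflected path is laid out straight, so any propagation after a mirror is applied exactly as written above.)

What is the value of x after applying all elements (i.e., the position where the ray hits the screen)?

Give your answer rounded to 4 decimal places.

Answer: -119.0541

Derivation:
Initial: x=9.0000 theta=0.3000
After 1 (propagate distance d=40): x=21.0000 theta=0.3000
After 2 (thin lens f=14): x=21.0000 theta=-1.2000
After 3 (propagate distance d=19): x=-1.8000 theta=-1.2000
After 4 (thin lens f=30): x=-1.8000 theta=-1.1400
After 5 (propagate distance d=24): x=-29.1600 theta=-1.1400
After 6 (thin lens f=-34): x=-29.1600 theta=-849/425 (≈-1.9976)
After 7 (propagate distance d=45 (to screen)): x=-50598/425 (≈-119.0541) theta=-849/425 (≈-1.9976)
Rounded to 4 decimal places: x = -119.0541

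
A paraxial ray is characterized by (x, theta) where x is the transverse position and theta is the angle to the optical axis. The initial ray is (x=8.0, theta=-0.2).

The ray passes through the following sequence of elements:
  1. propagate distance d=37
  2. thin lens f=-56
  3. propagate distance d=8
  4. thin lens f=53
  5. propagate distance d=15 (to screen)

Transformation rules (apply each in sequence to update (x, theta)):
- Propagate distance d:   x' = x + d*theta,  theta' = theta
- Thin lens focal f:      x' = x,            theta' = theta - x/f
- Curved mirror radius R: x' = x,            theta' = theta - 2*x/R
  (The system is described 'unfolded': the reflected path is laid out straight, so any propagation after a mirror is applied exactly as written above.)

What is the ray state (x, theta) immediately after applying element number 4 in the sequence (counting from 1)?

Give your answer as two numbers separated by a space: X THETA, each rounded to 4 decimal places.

Initial: x=8.0000 theta=-0.2000
After 1 (propagate distance d=37): x=0.6000 theta=-0.2000
After 2 (thin lens f=-56): x=0.6000 theta=-53/280 (≈-0.1893)
After 3 (propagate distance d=8): x=-32/35 (≈-0.9143) theta=-53/280 (≈-0.1893)
After 4 (thin lens f=53): x=-32/35 (≈-0.9143) theta=-2553/14840 (≈-0.1720)
Rounded to 4 decimal places: x = -0.9143, theta = -0.1720

Answer: -0.9143 -0.1720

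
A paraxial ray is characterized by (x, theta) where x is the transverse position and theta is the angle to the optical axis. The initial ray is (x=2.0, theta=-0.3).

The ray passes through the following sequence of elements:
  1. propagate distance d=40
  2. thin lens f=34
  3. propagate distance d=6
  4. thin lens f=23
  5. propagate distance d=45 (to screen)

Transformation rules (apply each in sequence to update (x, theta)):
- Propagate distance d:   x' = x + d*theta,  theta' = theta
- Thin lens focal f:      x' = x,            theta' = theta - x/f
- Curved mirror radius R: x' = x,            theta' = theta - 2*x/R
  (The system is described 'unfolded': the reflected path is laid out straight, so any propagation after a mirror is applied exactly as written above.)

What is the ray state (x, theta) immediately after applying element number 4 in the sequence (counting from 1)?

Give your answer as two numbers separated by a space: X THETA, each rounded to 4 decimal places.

Answer: -10.0353 0.4304

Derivation:
Initial: x=2.0000 theta=-0.3000
After 1 (propagate distance d=40): x=-10.0000 theta=-0.3000
After 2 (thin lens f=34): x=-10.0000 theta=-1/170 (≈-0.0059)
After 3 (propagate distance d=6): x=-853/85 (≈-10.0353) theta=-1/170 (≈-0.0059)
After 4 (thin lens f=23): x=-853/85 (≈-10.0353) theta=99/230 (≈0.4304)
Rounded to 4 decimal places: x = -10.0353, theta = 0.4304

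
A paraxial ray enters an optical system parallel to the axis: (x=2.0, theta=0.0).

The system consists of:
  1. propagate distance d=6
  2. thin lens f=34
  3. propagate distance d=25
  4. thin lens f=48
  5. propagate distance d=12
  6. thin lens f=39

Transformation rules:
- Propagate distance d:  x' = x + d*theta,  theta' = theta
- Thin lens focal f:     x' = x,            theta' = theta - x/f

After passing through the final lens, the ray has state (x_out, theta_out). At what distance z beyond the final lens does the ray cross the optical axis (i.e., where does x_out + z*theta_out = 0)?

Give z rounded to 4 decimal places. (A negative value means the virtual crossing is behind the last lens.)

Initial: x=2.0000 theta=0.0000
After 1 (propagate distance d=6): x=2.0000 theta=0.0000
After 2 (thin lens f=34): x=2.0000 theta=-1/17 (≈-0.0588)
After 3 (propagate distance d=25): x=9/17 (≈0.5294) theta=-1/17 (≈-0.0588)
After 4 (thin lens f=48): x=9/17 (≈0.5294) theta=-19/272 (≈-0.0699)
After 5 (propagate distance d=12): x=-21/68 (≈-0.3088) theta=-19/272 (≈-0.0699)
After 6 (thin lens f=39): x=-21/68 (≈-0.3088) theta=-219/3536 (≈-0.0619)
z_focus = -x_out/theta_out = -(-21/68)/(-219/3536) = -364/73 ≈ -4.9863
Rounded to 4 decimal places: z = -4.9863

Answer: -4.9863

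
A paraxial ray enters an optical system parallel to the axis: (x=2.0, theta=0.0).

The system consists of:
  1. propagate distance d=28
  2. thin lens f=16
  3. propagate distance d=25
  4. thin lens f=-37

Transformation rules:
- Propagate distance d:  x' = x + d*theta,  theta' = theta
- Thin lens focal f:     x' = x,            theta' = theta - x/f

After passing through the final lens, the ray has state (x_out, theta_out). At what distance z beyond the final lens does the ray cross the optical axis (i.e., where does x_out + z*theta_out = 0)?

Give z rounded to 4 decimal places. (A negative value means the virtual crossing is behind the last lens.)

Initial: x=2.0000 theta=0.0000
After 1 (propagate distance d=28): x=2.0000 theta=0.0000
After 2 (thin lens f=16): x=2.0000 theta=-0.1250
After 3 (propagate distance d=25): x=-1.1250 theta=-0.1250
After 4 (thin lens f=-37): x=-1.1250 theta=-23/148 (≈-0.1554)
z_focus = -x_out/theta_out = -(-1.1250)/(-23/148) = -333/46 ≈ -7.2391
Rounded to 4 decimal places: z = -7.2391

Answer: -7.2391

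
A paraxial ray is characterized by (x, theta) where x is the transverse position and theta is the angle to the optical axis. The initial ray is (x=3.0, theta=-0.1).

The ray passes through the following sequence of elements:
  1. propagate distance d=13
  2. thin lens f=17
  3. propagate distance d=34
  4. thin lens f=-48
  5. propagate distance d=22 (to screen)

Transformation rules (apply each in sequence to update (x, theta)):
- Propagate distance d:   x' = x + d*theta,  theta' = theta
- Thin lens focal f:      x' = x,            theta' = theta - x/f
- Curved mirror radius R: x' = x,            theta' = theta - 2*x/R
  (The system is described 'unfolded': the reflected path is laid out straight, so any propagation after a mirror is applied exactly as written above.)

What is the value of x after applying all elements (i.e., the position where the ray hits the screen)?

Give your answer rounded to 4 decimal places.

Initial: x=3.0000 theta=-0.1000
After 1 (propagate distance d=13): x=1.7000 theta=-0.1000
After 2 (thin lens f=17): x=1.7000 theta=-0.2000
After 3 (propagate distance d=34): x=-5.1000 theta=-0.2000
After 4 (thin lens f=-48): x=-5.1000 theta=-49/160 (≈-0.3063)
After 5 (propagate distance d=22 (to screen)): x=-11.8375 theta=-49/160 (≈-0.3063)
Rounded to 4 decimal places: x = -11.8375

Answer: -11.8375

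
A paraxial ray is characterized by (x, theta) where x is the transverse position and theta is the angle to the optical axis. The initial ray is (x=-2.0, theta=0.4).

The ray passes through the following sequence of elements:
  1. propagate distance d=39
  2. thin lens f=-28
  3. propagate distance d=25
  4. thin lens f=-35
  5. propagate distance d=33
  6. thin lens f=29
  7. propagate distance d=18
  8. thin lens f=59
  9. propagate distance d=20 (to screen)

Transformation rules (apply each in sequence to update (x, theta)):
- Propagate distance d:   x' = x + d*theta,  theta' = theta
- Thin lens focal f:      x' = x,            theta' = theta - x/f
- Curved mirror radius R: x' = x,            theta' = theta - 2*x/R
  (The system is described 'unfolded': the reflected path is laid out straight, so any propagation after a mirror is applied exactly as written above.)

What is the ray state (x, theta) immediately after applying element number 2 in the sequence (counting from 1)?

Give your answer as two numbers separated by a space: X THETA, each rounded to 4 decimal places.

Initial: x=-2.0000 theta=0.4000
After 1 (propagate distance d=39): x=13.6000 theta=0.4000
After 2 (thin lens f=-28): x=13.6000 theta=31/35 (≈0.8857)
Rounded to 4 decimal places: x = 13.6000, theta = 0.8857

Answer: 13.6000 0.8857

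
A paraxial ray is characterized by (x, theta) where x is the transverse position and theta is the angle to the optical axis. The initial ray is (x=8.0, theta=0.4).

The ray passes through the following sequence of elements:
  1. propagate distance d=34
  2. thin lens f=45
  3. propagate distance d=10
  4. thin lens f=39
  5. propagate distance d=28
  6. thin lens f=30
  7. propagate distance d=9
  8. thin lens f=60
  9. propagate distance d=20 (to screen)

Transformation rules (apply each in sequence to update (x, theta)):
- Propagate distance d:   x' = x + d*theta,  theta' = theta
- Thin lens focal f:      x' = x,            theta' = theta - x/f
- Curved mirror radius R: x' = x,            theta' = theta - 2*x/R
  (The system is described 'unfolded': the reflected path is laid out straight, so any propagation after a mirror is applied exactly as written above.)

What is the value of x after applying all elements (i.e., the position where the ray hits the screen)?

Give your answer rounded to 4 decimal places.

Answer: -16.6720

Derivation:
Initial: x=8.0000 theta=0.4000
After 1 (propagate distance d=34): x=21.6000 theta=0.4000
After 2 (thin lens f=45): x=21.6000 theta=-0.0800
After 3 (propagate distance d=10): x=20.8000 theta=-0.0800
After 4 (thin lens f=39): x=20.8000 theta=-46/75 (≈-0.6133)
After 5 (propagate distance d=28): x=272/75 (≈3.6267) theta=-46/75 (≈-0.6133)
After 6 (thin lens f=30): x=272/75 (≈3.6267) theta=-826/1125 (≈-0.7342)
After 7 (propagate distance d=9): x=-1118/375 (≈-2.9813) theta=-826/1125 (≈-0.7342)
After 8 (thin lens f=60): x=-1118/375 (≈-2.9813) theta=-2567/3750 (≈-0.6845)
After 9 (propagate distance d=20 (to screen)): x=-16.6720 theta=-2567/3750 (≈-0.6845)
Rounded to 4 decimal places: x = -16.6720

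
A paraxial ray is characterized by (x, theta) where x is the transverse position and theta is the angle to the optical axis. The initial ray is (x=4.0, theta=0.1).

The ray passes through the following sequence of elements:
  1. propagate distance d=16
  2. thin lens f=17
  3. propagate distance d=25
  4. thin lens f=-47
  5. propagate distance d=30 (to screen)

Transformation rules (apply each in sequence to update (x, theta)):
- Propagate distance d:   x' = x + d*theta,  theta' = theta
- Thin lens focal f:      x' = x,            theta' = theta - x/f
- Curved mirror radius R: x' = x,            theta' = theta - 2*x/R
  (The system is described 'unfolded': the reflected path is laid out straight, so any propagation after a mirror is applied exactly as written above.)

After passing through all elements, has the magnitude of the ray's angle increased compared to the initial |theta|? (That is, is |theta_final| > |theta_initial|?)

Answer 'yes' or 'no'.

Initial: x=4.0000 theta=0.1000
After 1 (propagate distance d=16): x=5.6000 theta=0.1000
After 2 (thin lens f=17): x=5.6000 theta=-39/170 (≈-0.2294)
After 3 (propagate distance d=25): x=-23/170 (≈-0.1353) theta=-39/170 (≈-0.2294)
After 4 (thin lens f=-47): x=-23/170 (≈-0.1353) theta=-928/3995 (≈-0.2323)
After 5 (propagate distance d=30 (to screen)): x=-56761/7990 (≈-7.1040) theta=-928/3995 (≈-0.2323)
|theta_initial|=0.1000 |theta_final|=928/3995 (≈0.2323) -> increased

Answer: yes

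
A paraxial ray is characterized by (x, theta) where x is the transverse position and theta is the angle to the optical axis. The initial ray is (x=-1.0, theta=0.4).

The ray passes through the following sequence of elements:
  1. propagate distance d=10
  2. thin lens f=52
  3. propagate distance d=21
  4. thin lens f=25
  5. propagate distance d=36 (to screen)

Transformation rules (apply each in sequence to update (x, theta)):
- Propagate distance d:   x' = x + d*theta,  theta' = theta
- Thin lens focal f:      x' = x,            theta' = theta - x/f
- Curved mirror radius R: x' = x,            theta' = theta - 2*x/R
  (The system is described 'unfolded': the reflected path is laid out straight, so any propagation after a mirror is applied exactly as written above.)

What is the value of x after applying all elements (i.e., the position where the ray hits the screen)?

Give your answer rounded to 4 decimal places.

Initial: x=-1.0000 theta=0.4000
After 1 (propagate distance d=10): x=3.0000 theta=0.4000
After 2 (thin lens f=52): x=3.0000 theta=89/260 (≈0.3423)
After 3 (propagate distance d=21): x=2649/260 (≈10.1885) theta=89/260 (≈0.3423)
After 4 (thin lens f=25): x=2649/260 (≈10.1885) theta=-106/1625 (≈-0.0652)
After 5 (propagate distance d=36 (to screen)): x=50961/6500 (≈7.8402) theta=-106/1625 (≈-0.0652)
Rounded to 4 decimal places: x = 7.8402

Answer: 7.8402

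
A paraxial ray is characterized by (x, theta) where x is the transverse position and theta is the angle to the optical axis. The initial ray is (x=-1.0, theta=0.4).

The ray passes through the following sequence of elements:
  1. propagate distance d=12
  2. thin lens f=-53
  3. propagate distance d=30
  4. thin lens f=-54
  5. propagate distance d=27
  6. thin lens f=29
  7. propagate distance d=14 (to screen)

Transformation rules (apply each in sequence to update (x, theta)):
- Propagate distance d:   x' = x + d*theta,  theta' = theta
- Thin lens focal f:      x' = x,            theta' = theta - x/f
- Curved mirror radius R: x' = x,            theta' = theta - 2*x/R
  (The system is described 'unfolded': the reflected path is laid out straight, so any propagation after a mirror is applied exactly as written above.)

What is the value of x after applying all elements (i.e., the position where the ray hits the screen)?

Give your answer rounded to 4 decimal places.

Initial: x=-1.0000 theta=0.4000
After 1 (propagate distance d=12): x=3.8000 theta=0.4000
After 2 (thin lens f=-53): x=3.8000 theta=25/53 (≈0.4717)
After 3 (propagate distance d=30): x=4757/265 (≈17.9509) theta=25/53 (≈0.4717)
After 4 (thin lens f=-54): x=4757/265 (≈17.9509) theta=11507/14310 (≈0.8041)
After 5 (propagate distance d=27): x=21021/530 (≈39.6623) theta=11507/14310 (≈0.8041)
After 6 (thin lens f=29): x=21021/530 (≈39.6623) theta=-116932/207495 (≈-0.5635)
After 7 (propagate distance d=14 (to screen)): x=13185347/414990 (≈31.7727) theta=-116932/207495 (≈-0.5635)
Rounded to 4 decimal places: x = 31.7727

Answer: 31.7727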